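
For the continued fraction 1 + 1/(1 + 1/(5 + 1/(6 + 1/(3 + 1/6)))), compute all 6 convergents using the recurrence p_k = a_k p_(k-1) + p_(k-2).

1/1, 2/1, 11/6, 68/37, 215/117, 1358/739

Using the convergent recurrence p_i = a_i*p_{i-1} + p_{i-2}, q_i = a_i*q_{i-1} + q_{i-2} with p_{-2}=0, p_{-1}=1, q_{-2}=1, q_{-1}=0:
  i=0: a_0=1, p_0 = 1*1 + 0 = 1, q_0 = 1*0 + 1 = 1.
  i=1: a_1=1, p_1 = 1*1 + 1 = 2, q_1 = 1*1 + 0 = 1.
  i=2: a_2=5, p_2 = 5*2 + 1 = 11, q_2 = 5*1 + 1 = 6.
  i=3: a_3=6, p_3 = 6*11 + 2 = 68, q_3 = 6*6 + 1 = 37.
  i=4: a_4=3, p_4 = 3*68 + 11 = 215, q_4 = 3*37 + 6 = 117.
  i=5: a_5=6, p_5 = 6*215 + 68 = 1358, q_5 = 6*117 + 37 = 739.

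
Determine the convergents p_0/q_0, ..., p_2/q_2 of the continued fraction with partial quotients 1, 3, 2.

1/1, 4/3, 9/7

Using the convergent recurrence p_i = a_i*p_{i-1} + p_{i-2}, q_i = a_i*q_{i-1} + q_{i-2} with p_{-2}=0, p_{-1}=1, q_{-2}=1, q_{-1}=0:
  i=0: a_0=1, p_0 = 1*1 + 0 = 1, q_0 = 1*0 + 1 = 1.
  i=1: a_1=3, p_1 = 3*1 + 1 = 4, q_1 = 3*1 + 0 = 3.
  i=2: a_2=2, p_2 = 2*4 + 1 = 9, q_2 = 2*3 + 1 = 7.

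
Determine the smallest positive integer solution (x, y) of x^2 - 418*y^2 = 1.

First expand sqrt(418) as a continued fraction. With x_i = (sqrt(418) + m_i)/d_i and (m_0, d_0) = (0, 1): a_0 = floor(sqrt(418)) = 20, since 20^2 = 400 <= 418 < 441 = 21^2.
Iterate m_{i+1} = d_i*a_i - m_i, d_{i+1} = (418 - m_{i+1}^2)/d_i, a_{i+1} = floor((a_0 + m_{i+1})/d_{i+1}):
  m_1 = 1*20 - 0 = 20, d_1 = (418 - 20^2)/1 = 18/1 = 18, a_1 = floor((20 + 20)/18) = 2.
  m_2 = 18*2 - 20 = 16, d_2 = (418 - 16^2)/18 = 162/18 = 9, a_2 = floor((20 + 16)/9) = 4.
  m_3 = 9*4 - 16 = 20, d_3 = (418 - 20^2)/9 = 18/9 = 2, a_3 = floor((20 + 20)/2) = 20.
  m_4 = 2*20 - 20 = 20, d_4 = (418 - 20^2)/2 = 18/2 = 9, a_4 = floor((20 + 20)/9) = 4.
  m_5 = 9*4 - 20 = 16, d_5 = (418 - 16^2)/9 = 162/9 = 18, a_5 = floor((20 + 16)/18) = 2.
  m_6 = 18*2 - 16 = 20, d_6 = (418 - 20^2)/18 = 18/18 = 1, a_6 = floor((20 + 20)/1) = 40.
  m_7 = 1*40 - 20 = 20, d_7 = (418 - 20^2)/1 = 18/1 = 18: (m_7, d_7) = (m_1, d_1) = (20, 18), so from here the quotients repeat a_1, ..., a_6; the period length is 6.
So sqrt(418) = [20; (2, 4, 20, 4, 2, 40)] with period length k = 6.
k is even, so the fundamental solution of x^2 - 418y^2 = 1 is (p_{k-1}, q_{k-1}) = (p_5, q_5); compute convergents through index 5.
Convergents (p_i = a_i*p_{i-1} + p_{i-2}, q_i = a_i*q_{i-1} + q_{i-2} with p_{-2}=0, p_{-1}=1, q_{-2}=1, q_{-1}=0):
  i=0: a_0=20, p_0 = 20*1 + 0 = 20, q_0 = 20*0 + 1 = 1.
  i=1: a_1=2, p_1 = 2*20 + 1 = 41, q_1 = 2*1 + 0 = 2.
  i=2: a_2=4, p_2 = 4*41 + 20 = 184, q_2 = 4*2 + 1 = 9.
  i=3: a_3=20, p_3 = 20*184 + 41 = 3721, q_3 = 20*9 + 2 = 182.
  i=4: a_4=4, p_4 = 4*3721 + 184 = 15068, q_4 = 4*182 + 9 = 737.
  i=5: a_5=2, p_5 = 2*15068 + 3721 = 33857, q_5 = 2*737 + 182 = 1656.
Check: 33857^2 - 418*1656^2 = 1146296449 - 1146296448 = 1, so (x, y) = (33857, 1656) solves the equation, and by the theorem it is the least positive solution.

(x, y) = (33857, 1656)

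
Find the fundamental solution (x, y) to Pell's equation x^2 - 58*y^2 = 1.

First expand sqrt(58) as a continued fraction. With x_i = (sqrt(58) + m_i)/d_i and (m_0, d_0) = (0, 1): a_0 = floor(sqrt(58)) = 7, since 7^2 = 49 <= 58 < 64 = 8^2.
Iterate m_{i+1} = d_i*a_i - m_i, d_{i+1} = (58 - m_{i+1}^2)/d_i, a_{i+1} = floor((a_0 + m_{i+1})/d_{i+1}):
  m_1 = 1*7 - 0 = 7, d_1 = (58 - 7^2)/1 = 9/1 = 9, a_1 = floor((7 + 7)/9) = 1.
  m_2 = 9*1 - 7 = 2, d_2 = (58 - 2^2)/9 = 54/9 = 6, a_2 = floor((7 + 2)/6) = 1.
  m_3 = 6*1 - 2 = 4, d_3 = (58 - 4^2)/6 = 42/6 = 7, a_3 = floor((7 + 4)/7) = 1.
  m_4 = 7*1 - 4 = 3, d_4 = (58 - 3^2)/7 = 49/7 = 7, a_4 = floor((7 + 3)/7) = 1.
  m_5 = 7*1 - 3 = 4, d_5 = (58 - 4^2)/7 = 42/7 = 6, a_5 = floor((7 + 4)/6) = 1.
  m_6 = 6*1 - 4 = 2, d_6 = (58 - 2^2)/6 = 54/6 = 9, a_6 = floor((7 + 2)/9) = 1.
  m_7 = 9*1 - 2 = 7, d_7 = (58 - 7^2)/9 = 9/9 = 1, a_7 = floor((7 + 7)/1) = 14.
  m_8 = 1*14 - 7 = 7, d_8 = (58 - 7^2)/1 = 9/1 = 9: (m_8, d_8) = (m_1, d_1) = (7, 9), so from here the quotients repeat a_1, ..., a_7; the period length is 7.
So sqrt(58) = [7; (1, 1, 1, 1, 1, 1, 14)] with period length k = 7.
k is odd, so (p_{k-1}, q_{k-1}) only solves x^2 - 58y^2 = -1 and the fundamental solution of x^2 - 58y^2 = 1 is (p_{2k-1}, q_{2k-1}) = (p_13, q_13); compute convergents through index 13, running through the period twice.
Convergents (p_i = a_i*p_{i-1} + p_{i-2}, q_i = a_i*q_{i-1} + q_{i-2} with p_{-2}=0, p_{-1}=1, q_{-2}=1, q_{-1}=0):
  i=0: a_0=7, p_0 = 7*1 + 0 = 7, q_0 = 7*0 + 1 = 1.
  i=1: a_1=1, p_1 = 1*7 + 1 = 8, q_1 = 1*1 + 0 = 1.
  i=2: a_2=1, p_2 = 1*8 + 7 = 15, q_2 = 1*1 + 1 = 2.
  i=3: a_3=1, p_3 = 1*15 + 8 = 23, q_3 = 1*2 + 1 = 3.
  i=4: a_4=1, p_4 = 1*23 + 15 = 38, q_4 = 1*3 + 2 = 5.
  i=5: a_5=1, p_5 = 1*38 + 23 = 61, q_5 = 1*5 + 3 = 8.
  i=6: a_6=1, p_6 = 1*61 + 38 = 99, q_6 = 1*8 + 5 = 13.
  i=7: a_7=14, p_7 = 14*99 + 61 = 1447, q_7 = 14*13 + 8 = 190.
  i=8: a_8=1, p_8 = 1*1447 + 99 = 1546, q_8 = 1*190 + 13 = 203.
  i=9: a_9=1, p_9 = 1*1546 + 1447 = 2993, q_9 = 1*203 + 190 = 393.
  i=10: a_10=1, p_10 = 1*2993 + 1546 = 4539, q_10 = 1*393 + 203 = 596.
  i=11: a_11=1, p_11 = 1*4539 + 2993 = 7532, q_11 = 1*596 + 393 = 989.
  i=12: a_12=1, p_12 = 1*7532 + 4539 = 12071, q_12 = 1*989 + 596 = 1585.
  i=13: a_13=1, p_13 = 1*12071 + 7532 = 19603, q_13 = 1*1585 + 989 = 2574.
Indeed p_6^2 - 58*q_6^2 = 9801 - 9802 = -1, not +1.
Check: 19603^2 - 58*2574^2 = 384277609 - 384277608 = 1, so (x, y) = (19603, 2574) solves the equation, and by the theorem it is the least positive solution.

(x, y) = (19603, 2574)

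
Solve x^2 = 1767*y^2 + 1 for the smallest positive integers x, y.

First expand sqrt(1767) as a continued fraction. With x_i = (sqrt(1767) + m_i)/d_i and (m_0, d_0) = (0, 1): a_0 = floor(sqrt(1767)) = 42, since 42^2 = 1764 <= 1767 < 1849 = 43^2.
Iterate m_{i+1} = d_i*a_i - m_i, d_{i+1} = (1767 - m_{i+1}^2)/d_i, a_{i+1} = floor((a_0 + m_{i+1})/d_{i+1}):
  m_1 = 1*42 - 0 = 42, d_1 = (1767 - 42^2)/1 = 3/1 = 3, a_1 = floor((42 + 42)/3) = 28.
  m_2 = 3*28 - 42 = 42, d_2 = (1767 - 42^2)/3 = 3/3 = 1, a_2 = floor((42 + 42)/1) = 84.
  m_3 = 1*84 - 42 = 42, d_3 = (1767 - 42^2)/1 = 3/1 = 3: (m_3, d_3) = (m_1, d_1) = (42, 3), so from here the quotients repeat a_1, a_2; the period length is 2.
So sqrt(1767) = [42; (28, 84)] with period length k = 2.
k is even, so the fundamental solution of x^2 - 1767y^2 = 1 is (p_{k-1}, q_{k-1}) = (p_1, q_1); compute convergents through index 1.
Convergents (p_i = a_i*p_{i-1} + p_{i-2}, q_i = a_i*q_{i-1} + q_{i-2} with p_{-2}=0, p_{-1}=1, q_{-2}=1, q_{-1}=0):
  i=0: a_0=42, p_0 = 42*1 + 0 = 42, q_0 = 42*0 + 1 = 1.
  i=1: a_1=28, p_1 = 28*42 + 1 = 1177, q_1 = 28*1 + 0 = 28.
Check: 1177^2 - 1767*28^2 = 1385329 - 1385328 = 1, so (x, y) = (1177, 28) solves the equation, and by the theorem it is the least positive solution.

(x, y) = (1177, 28)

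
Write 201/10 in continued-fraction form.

[20; 10]

Run the Euclidean algorithm on 201 and 10; the successive quotients are the partial quotients a_0, a_1, ... (each step inverts the fractional part left over by the previous one):
  201 = 20*10 + 1, so a_0 = 20.
  10 = 10*1 + 0, so a_1 = 10.
The remainder reaches 0 after 2 divisions, so the expansion has 2 partial quotients, read off in order.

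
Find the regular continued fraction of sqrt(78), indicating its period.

Write x_i = (sqrt(78) + m_i)/d_i with (m_0, d_0) = (0, 1). a_0 = floor(sqrt(78)) = 8, since 8^2 = 64 <= 78 < 81 = 9^2.
Iterate m_{i+1} = d_i*a_i - m_i, d_{i+1} = (78 - m_{i+1}^2)/d_i, a_{i+1} = floor((a_0 + m_{i+1})/d_{i+1}):
  m_1 = 1*8 - 0 = 8, d_1 = (78 - 8^2)/1 = 14/1 = 14, a_1 = floor((8 + 8)/14) = 1.
  m_2 = 14*1 - 8 = 6, d_2 = (78 - 6^2)/14 = 42/14 = 3, a_2 = floor((8 + 6)/3) = 4.
  m_3 = 3*4 - 6 = 6, d_3 = (78 - 6^2)/3 = 42/3 = 14, a_3 = floor((8 + 6)/14) = 1.
  m_4 = 14*1 - 6 = 8, d_4 = (78 - 8^2)/14 = 14/14 = 1, a_4 = floor((8 + 8)/1) = 16.
  m_5 = 1*16 - 8 = 8, d_5 = (78 - 8^2)/1 = 14/1 = 14: (m_5, d_5) = (m_1, d_1) = (8, 14), so from here the quotients repeat a_1, ..., a_4; the period length is 4.
Hence the expansion of sqrt(78) is a_0 = 8 followed by the repeating block 1, 4, 1, 16 (period 4).

[8; (1, 4, 1, 16)]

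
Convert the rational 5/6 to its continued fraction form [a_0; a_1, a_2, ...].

Run the Euclidean algorithm on 5 and 6; the successive quotients are the partial quotients a_0, a_1, ... (each step inverts the fractional part left over by the previous one):
  5 = 0*6 + 5, so a_0 = 0.
  6 = 1*5 + 1, so a_1 = 1.
  5 = 5*1 + 0, so a_2 = 5.
The remainder reaches 0 after 3 divisions, so the expansion has 3 partial quotients, read off in order.

[0; 1, 5]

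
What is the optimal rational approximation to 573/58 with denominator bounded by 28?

Expand x = 573/58 as a continued fraction with the Euclidean algorithm:
  573 = 9*58 + 51, so a_0 = 9.
  58 = 1*51 + 7, so a_1 = 1.
  51 = 7*7 + 2, so a_2 = 7.
  7 = 3*2 + 1, so a_3 = 3.
  2 = 2*1 + 0, so a_4 = 2.
so x = [9; 1, 7, 3, 2].
Convergents (p_i = a_i*p_{i-1} + p_{i-2}, q_i = a_i*q_{i-1} + q_{i-2} with p_{-2}=0, p_{-1}=1, q_{-2}=1, q_{-1}=0), until the denominator exceeds 28:
  i=0: a_0=9, p_0 = 9*1 + 0 = 9, q_0 = 9*0 + 1 = 1.
  i=1: a_1=1, p_1 = 1*9 + 1 = 10, q_1 = 1*1 + 0 = 1.
  i=2: a_2=7, p_2 = 7*10 + 9 = 79, q_2 = 7*1 + 1 = 8.
  i=3: a_3=3, p_3 = 3*79 + 10 = 247, q_3 = 3*8 + 1 = 25.
  i=4: a_4=2, p_4 = 2*247 + 79 = 573, q_4 = 2*25 + 8 = 58.
q_4 = 58 > 28, so the last convergent with denominator <= 28 is p_3/q_3 = 247/25.
The closest fraction with denominator <= 28 is either p_3/q_3 or the intermediate fraction (k*p_3 + p_2)/(k*q_3 + q_2) with the largest k >= 1 whose denominator stays <= 28; these approach x as k grows, and every other convergent or intermediate fraction in range is farther away.
Largest k: floor((28 - q_2)/q_3) = floor((28 - 8)/25) = 0.
Since k = 0, no intermediate fraction beyond p_3/q_3 has denominator <= 28, so the convergent 247/25 is the closest (its error is |573*25 - 247*58|/(58*25) = 1/1450).

247/25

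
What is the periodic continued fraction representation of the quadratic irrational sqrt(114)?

Write x_i = (sqrt(114) + m_i)/d_i with (m_0, d_0) = (0, 1). a_0 = floor(sqrt(114)) = 10, since 10^2 = 100 <= 114 < 121 = 11^2.
Iterate m_{i+1} = d_i*a_i - m_i, d_{i+1} = (114 - m_{i+1}^2)/d_i, a_{i+1} = floor((a_0 + m_{i+1})/d_{i+1}):
  m_1 = 1*10 - 0 = 10, d_1 = (114 - 10^2)/1 = 14/1 = 14, a_1 = floor((10 + 10)/14) = 1.
  m_2 = 14*1 - 10 = 4, d_2 = (114 - 4^2)/14 = 98/14 = 7, a_2 = floor((10 + 4)/7) = 2.
  m_3 = 7*2 - 4 = 10, d_3 = (114 - 10^2)/7 = 14/7 = 2, a_3 = floor((10 + 10)/2) = 10.
  m_4 = 2*10 - 10 = 10, d_4 = (114 - 10^2)/2 = 14/2 = 7, a_4 = floor((10 + 10)/7) = 2.
  m_5 = 7*2 - 10 = 4, d_5 = (114 - 4^2)/7 = 98/7 = 14, a_5 = floor((10 + 4)/14) = 1.
  m_6 = 14*1 - 4 = 10, d_6 = (114 - 10^2)/14 = 14/14 = 1, a_6 = floor((10 + 10)/1) = 20.
  m_7 = 1*20 - 10 = 10, d_7 = (114 - 10^2)/1 = 14/1 = 14: (m_7, d_7) = (m_1, d_1) = (10, 14), so from here the quotients repeat a_1, ..., a_6; the period length is 6.
Hence the expansion of sqrt(114) is a_0 = 10 followed by the repeating block 1, 2, 10, 2, 1, 20 (period 6).

[10; (1, 2, 10, 2, 1, 20)]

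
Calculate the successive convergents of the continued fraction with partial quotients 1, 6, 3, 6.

Using the convergent recurrence p_i = a_i*p_{i-1} + p_{i-2}, q_i = a_i*q_{i-1} + q_{i-2} with p_{-2}=0, p_{-1}=1, q_{-2}=1, q_{-1}=0:
  i=0: a_0=1, p_0 = 1*1 + 0 = 1, q_0 = 1*0 + 1 = 1.
  i=1: a_1=6, p_1 = 6*1 + 1 = 7, q_1 = 6*1 + 0 = 6.
  i=2: a_2=3, p_2 = 3*7 + 1 = 22, q_2 = 3*6 + 1 = 19.
  i=3: a_3=6, p_3 = 6*22 + 7 = 139, q_3 = 6*19 + 6 = 120.

1/1, 7/6, 22/19, 139/120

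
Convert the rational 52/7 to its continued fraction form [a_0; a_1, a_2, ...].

[7; 2, 3]

Run the Euclidean algorithm on 52 and 7; the successive quotients are the partial quotients a_0, a_1, ... (each step inverts the fractional part left over by the previous one):
  52 = 7*7 + 3, so a_0 = 7.
  7 = 2*3 + 1, so a_1 = 2.
  3 = 3*1 + 0, so a_2 = 3.
The remainder reaches 0 after 3 divisions, so the expansion has 3 partial quotients, read off in order.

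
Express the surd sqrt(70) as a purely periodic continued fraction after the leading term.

[8; (2, 1, 2, 1, 2, 16)]

Write x_i = (sqrt(70) + m_i)/d_i with (m_0, d_0) = (0, 1). a_0 = floor(sqrt(70)) = 8, since 8^2 = 64 <= 70 < 81 = 9^2.
Iterate m_{i+1} = d_i*a_i - m_i, d_{i+1} = (70 - m_{i+1}^2)/d_i, a_{i+1} = floor((a_0 + m_{i+1})/d_{i+1}):
  m_1 = 1*8 - 0 = 8, d_1 = (70 - 8^2)/1 = 6/1 = 6, a_1 = floor((8 + 8)/6) = 2.
  m_2 = 6*2 - 8 = 4, d_2 = (70 - 4^2)/6 = 54/6 = 9, a_2 = floor((8 + 4)/9) = 1.
  m_3 = 9*1 - 4 = 5, d_3 = (70 - 5^2)/9 = 45/9 = 5, a_3 = floor((8 + 5)/5) = 2.
  m_4 = 5*2 - 5 = 5, d_4 = (70 - 5^2)/5 = 45/5 = 9, a_4 = floor((8 + 5)/9) = 1.
  m_5 = 9*1 - 5 = 4, d_5 = (70 - 4^2)/9 = 54/9 = 6, a_5 = floor((8 + 4)/6) = 2.
  m_6 = 6*2 - 4 = 8, d_6 = (70 - 8^2)/6 = 6/6 = 1, a_6 = floor((8 + 8)/1) = 16.
  m_7 = 1*16 - 8 = 8, d_7 = (70 - 8^2)/1 = 6/1 = 6: (m_7, d_7) = (m_1, d_1) = (8, 6), so from here the quotients repeat a_1, ..., a_6; the period length is 6.
Hence the expansion of sqrt(70) is a_0 = 8 followed by the repeating block 2, 1, 2, 1, 2, 16 (period 6).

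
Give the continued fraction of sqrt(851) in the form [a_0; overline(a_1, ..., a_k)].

[29; overline(5, 1, 4, 2, 7, 1, 7, 2, 4, 1, 5, 58)]

Write x_i = (sqrt(851) + m_i)/d_i with (m_0, d_0) = (0, 1). a_0 = floor(sqrt(851)) = 29, since 29^2 = 841 <= 851 < 900 = 30^2.
Iterate m_{i+1} = d_i*a_i - m_i, d_{i+1} = (851 - m_{i+1}^2)/d_i, a_{i+1} = floor((a_0 + m_{i+1})/d_{i+1}):
  m_1 = 1*29 - 0 = 29, d_1 = (851 - 29^2)/1 = 10/1 = 10, a_1 = floor((29 + 29)/10) = 5.
  m_2 = 10*5 - 29 = 21, d_2 = (851 - 21^2)/10 = 410/10 = 41, a_2 = floor((29 + 21)/41) = 1.
  m_3 = 41*1 - 21 = 20, d_3 = (851 - 20^2)/41 = 451/41 = 11, a_3 = floor((29 + 20)/11) = 4.
  m_4 = 11*4 - 20 = 24, d_4 = (851 - 24^2)/11 = 275/11 = 25, a_4 = floor((29 + 24)/25) = 2.
  m_5 = 25*2 - 24 = 26, d_5 = (851 - 26^2)/25 = 175/25 = 7, a_5 = floor((29 + 26)/7) = 7.
  m_6 = 7*7 - 26 = 23, d_6 = (851 - 23^2)/7 = 322/7 = 46, a_6 = floor((29 + 23)/46) = 1.
  m_7 = 46*1 - 23 = 23, d_7 = (851 - 23^2)/46 = 322/46 = 7, a_7 = floor((29 + 23)/7) = 7.
  m_8 = 7*7 - 23 = 26, d_8 = (851 - 26^2)/7 = 175/7 = 25, a_8 = floor((29 + 26)/25) = 2.
  m_9 = 25*2 - 26 = 24, d_9 = (851 - 24^2)/25 = 275/25 = 11, a_9 = floor((29 + 24)/11) = 4.
  m_10 = 11*4 - 24 = 20, d_10 = (851 - 20^2)/11 = 451/11 = 41, a_10 = floor((29 + 20)/41) = 1.
  m_11 = 41*1 - 20 = 21, d_11 = (851 - 21^2)/41 = 410/41 = 10, a_11 = floor((29 + 21)/10) = 5.
  m_12 = 10*5 - 21 = 29, d_12 = (851 - 29^2)/10 = 10/10 = 1, a_12 = floor((29 + 29)/1) = 58.
  m_13 = 1*58 - 29 = 29, d_13 = (851 - 29^2)/1 = 10/1 = 10: (m_13, d_13) = (m_1, d_1) = (29, 10), so from here the quotients repeat a_1, ..., a_12; the period length is 12.
Hence the expansion of sqrt(851) is a_0 = 29 followed by the repeating block 5, 1, 4, 2, 7, 1, 7, 2, 4, 1, 5, 58 (period 12).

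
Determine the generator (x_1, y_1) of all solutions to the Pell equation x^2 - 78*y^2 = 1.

(x, y) = (53, 6)

First expand sqrt(78) as a continued fraction. With x_i = (sqrt(78) + m_i)/d_i and (m_0, d_0) = (0, 1): a_0 = floor(sqrt(78)) = 8, since 8^2 = 64 <= 78 < 81 = 9^2.
Iterate m_{i+1} = d_i*a_i - m_i, d_{i+1} = (78 - m_{i+1}^2)/d_i, a_{i+1} = floor((a_0 + m_{i+1})/d_{i+1}):
  m_1 = 1*8 - 0 = 8, d_1 = (78 - 8^2)/1 = 14/1 = 14, a_1 = floor((8 + 8)/14) = 1.
  m_2 = 14*1 - 8 = 6, d_2 = (78 - 6^2)/14 = 42/14 = 3, a_2 = floor((8 + 6)/3) = 4.
  m_3 = 3*4 - 6 = 6, d_3 = (78 - 6^2)/3 = 42/3 = 14, a_3 = floor((8 + 6)/14) = 1.
  m_4 = 14*1 - 6 = 8, d_4 = (78 - 8^2)/14 = 14/14 = 1, a_4 = floor((8 + 8)/1) = 16.
  m_5 = 1*16 - 8 = 8, d_5 = (78 - 8^2)/1 = 14/1 = 14: (m_5, d_5) = (m_1, d_1) = (8, 14), so from here the quotients repeat a_1, ..., a_4; the period length is 4.
So sqrt(78) = [8; (1, 4, 1, 16)] with period length k = 4.
k is even, so the fundamental solution of x^2 - 78y^2 = 1 is (p_{k-1}, q_{k-1}) = (p_3, q_3); compute convergents through index 3.
Convergents (p_i = a_i*p_{i-1} + p_{i-2}, q_i = a_i*q_{i-1} + q_{i-2} with p_{-2}=0, p_{-1}=1, q_{-2}=1, q_{-1}=0):
  i=0: a_0=8, p_0 = 8*1 + 0 = 8, q_0 = 8*0 + 1 = 1.
  i=1: a_1=1, p_1 = 1*8 + 1 = 9, q_1 = 1*1 + 0 = 1.
  i=2: a_2=4, p_2 = 4*9 + 8 = 44, q_2 = 4*1 + 1 = 5.
  i=3: a_3=1, p_3 = 1*44 + 9 = 53, q_3 = 1*5 + 1 = 6.
Check: 53^2 - 78*6^2 = 2809 - 2808 = 1, so (x, y) = (53, 6) solves the equation, and by the theorem it is the least positive solution.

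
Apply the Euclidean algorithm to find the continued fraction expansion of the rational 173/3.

[57; 1, 2]

Run the Euclidean algorithm on 173 and 3; the successive quotients are the partial quotients a_0, a_1, ... (each step inverts the fractional part left over by the previous one):
  173 = 57*3 + 2, so a_0 = 57.
  3 = 1*2 + 1, so a_1 = 1.
  2 = 2*1 + 0, so a_2 = 2.
The remainder reaches 0 after 3 divisions, so the expansion has 3 partial quotients, read off in order.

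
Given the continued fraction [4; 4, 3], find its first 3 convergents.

Using the convergent recurrence p_i = a_i*p_{i-1} + p_{i-2}, q_i = a_i*q_{i-1} + q_{i-2} with p_{-2}=0, p_{-1}=1, q_{-2}=1, q_{-1}=0:
  i=0: a_0=4, p_0 = 4*1 + 0 = 4, q_0 = 4*0 + 1 = 1.
  i=1: a_1=4, p_1 = 4*4 + 1 = 17, q_1 = 4*1 + 0 = 4.
  i=2: a_2=3, p_2 = 3*17 + 4 = 55, q_2 = 3*4 + 1 = 13.

4/1, 17/4, 55/13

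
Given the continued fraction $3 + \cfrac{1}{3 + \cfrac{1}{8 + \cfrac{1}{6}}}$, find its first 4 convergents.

Using the convergent recurrence p_i = a_i*p_{i-1} + p_{i-2}, q_i = a_i*q_{i-1} + q_{i-2} with p_{-2}=0, p_{-1}=1, q_{-2}=1, q_{-1}=0:
  i=0: a_0=3, p_0 = 3*1 + 0 = 3, q_0 = 3*0 + 1 = 1.
  i=1: a_1=3, p_1 = 3*3 + 1 = 10, q_1 = 3*1 + 0 = 3.
  i=2: a_2=8, p_2 = 8*10 + 3 = 83, q_2 = 8*3 + 1 = 25.
  i=3: a_3=6, p_3 = 6*83 + 10 = 508, q_3 = 6*25 + 3 = 153.

3/1, 10/3, 83/25, 508/153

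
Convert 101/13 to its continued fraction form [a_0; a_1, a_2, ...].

[7; 1, 3, 3]

Run the Euclidean algorithm on 101 and 13; the successive quotients are the partial quotients a_0, a_1, ... (each step inverts the fractional part left over by the previous one):
  101 = 7*13 + 10, so a_0 = 7.
  13 = 1*10 + 3, so a_1 = 1.
  10 = 3*3 + 1, so a_2 = 3.
  3 = 3*1 + 0, so a_3 = 3.
The remainder reaches 0 after 4 divisions, so the expansion has 4 partial quotients, read off in order.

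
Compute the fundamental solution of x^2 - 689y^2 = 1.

(x, y) = (105, 4)

First expand sqrt(689) as a continued fraction. With x_i = (sqrt(689) + m_i)/d_i and (m_0, d_0) = (0, 1): a_0 = floor(sqrt(689)) = 26, since 26^2 = 676 <= 689 < 729 = 27^2.
Iterate m_{i+1} = d_i*a_i - m_i, d_{i+1} = (689 - m_{i+1}^2)/d_i, a_{i+1} = floor((a_0 + m_{i+1})/d_{i+1}):
  m_1 = 1*26 - 0 = 26, d_1 = (689 - 26^2)/1 = 13/1 = 13, a_1 = floor((26 + 26)/13) = 4.
  m_2 = 13*4 - 26 = 26, d_2 = (689 - 26^2)/13 = 13/13 = 1, a_2 = floor((26 + 26)/1) = 52.
  m_3 = 1*52 - 26 = 26, d_3 = (689 - 26^2)/1 = 13/1 = 13: (m_3, d_3) = (m_1, d_1) = (26, 13), so from here the quotients repeat a_1, a_2; the period length is 2.
So sqrt(689) = [26; (4, 52)] with period length k = 2.
k is even, so the fundamental solution of x^2 - 689y^2 = 1 is (p_{k-1}, q_{k-1}) = (p_1, q_1); compute convergents through index 1.
Convergents (p_i = a_i*p_{i-1} + p_{i-2}, q_i = a_i*q_{i-1} + q_{i-2} with p_{-2}=0, p_{-1}=1, q_{-2}=1, q_{-1}=0):
  i=0: a_0=26, p_0 = 26*1 + 0 = 26, q_0 = 26*0 + 1 = 1.
  i=1: a_1=4, p_1 = 4*26 + 1 = 105, q_1 = 4*1 + 0 = 4.
Check: 105^2 - 689*4^2 = 11025 - 11024 = 1, so (x, y) = (105, 4) solves the equation, and by the theorem it is the least positive solution.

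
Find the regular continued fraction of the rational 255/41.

Run the Euclidean algorithm on 255 and 41; the successive quotients are the partial quotients a_0, a_1, ... (each step inverts the fractional part left over by the previous one):
  255 = 6*41 + 9, so a_0 = 6.
  41 = 4*9 + 5, so a_1 = 4.
  9 = 1*5 + 4, so a_2 = 1.
  5 = 1*4 + 1, so a_3 = 1.
  4 = 4*1 + 0, so a_4 = 4.
The remainder reaches 0 after 5 divisions, so the expansion has 5 partial quotients, read off in order.

[6; 4, 1, 1, 4]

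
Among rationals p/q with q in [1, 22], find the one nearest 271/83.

49/15

Expand x = 271/83 as a continued fraction with the Euclidean algorithm:
  271 = 3*83 + 22, so a_0 = 3.
  83 = 3*22 + 17, so a_1 = 3.
  22 = 1*17 + 5, so a_2 = 1.
  17 = 3*5 + 2, so a_3 = 3.
  5 = 2*2 + 1, so a_4 = 2.
  2 = 2*1 + 0, so a_5 = 2.
so x = [3; 3, 1, 3, 2, 2].
Convergents (p_i = a_i*p_{i-1} + p_{i-2}, q_i = a_i*q_{i-1} + q_{i-2} with p_{-2}=0, p_{-1}=1, q_{-2}=1, q_{-1}=0), until the denominator exceeds 22:
  i=0: a_0=3, p_0 = 3*1 + 0 = 3, q_0 = 3*0 + 1 = 1.
  i=1: a_1=3, p_1 = 3*3 + 1 = 10, q_1 = 3*1 + 0 = 3.
  i=2: a_2=1, p_2 = 1*10 + 3 = 13, q_2 = 1*3 + 1 = 4.
  i=3: a_3=3, p_3 = 3*13 + 10 = 49, q_3 = 3*4 + 3 = 15.
  i=4: a_4=2, p_4 = 2*49 + 13 = 111, q_4 = 2*15 + 4 = 34.
q_4 = 34 > 22, so the last convergent with denominator <= 22 is p_3/q_3 = 49/15.
The closest fraction with denominator <= 22 is either p_3/q_3 or the intermediate fraction (k*p_3 + p_2)/(k*q_3 + q_2) with the largest k >= 1 whose denominator stays <= 22; these approach x as k grows, and every other convergent or intermediate fraction in range is farther away.
Largest k: floor((22 - q_2)/q_3) = floor((22 - 4)/15) = 1.
That gives (1*49 + 13)/(1*15 + 4) = 62/19.
Compare the errors: |x - 49/15| = |271*15 - 49*83|/(83*15) = 2/1245, and |x - 62/19| = |271*19 - 62*83|/(83*19) = 3/1577.
Cross-multiplying, 2*1577 = 3154 < 3735 = 3*1245, so 2/1245 is smaller: the convergent 49/15 is closer to x than 62/19.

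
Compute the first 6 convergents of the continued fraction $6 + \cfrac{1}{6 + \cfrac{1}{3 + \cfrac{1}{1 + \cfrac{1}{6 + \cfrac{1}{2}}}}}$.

Using the convergent recurrence p_i = a_i*p_{i-1} + p_{i-2}, q_i = a_i*q_{i-1} + q_{i-2} with p_{-2}=0, p_{-1}=1, q_{-2}=1, q_{-1}=0:
  i=0: a_0=6, p_0 = 6*1 + 0 = 6, q_0 = 6*0 + 1 = 1.
  i=1: a_1=6, p_1 = 6*6 + 1 = 37, q_1 = 6*1 + 0 = 6.
  i=2: a_2=3, p_2 = 3*37 + 6 = 117, q_2 = 3*6 + 1 = 19.
  i=3: a_3=1, p_3 = 1*117 + 37 = 154, q_3 = 1*19 + 6 = 25.
  i=4: a_4=6, p_4 = 6*154 + 117 = 1041, q_4 = 6*25 + 19 = 169.
  i=5: a_5=2, p_5 = 2*1041 + 154 = 2236, q_5 = 2*169 + 25 = 363.

6/1, 37/6, 117/19, 154/25, 1041/169, 2236/363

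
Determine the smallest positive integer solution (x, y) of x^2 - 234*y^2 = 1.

First expand sqrt(234) as a continued fraction. With x_i = (sqrt(234) + m_i)/d_i and (m_0, d_0) = (0, 1): a_0 = floor(sqrt(234)) = 15, since 15^2 = 225 <= 234 < 256 = 16^2.
Iterate m_{i+1} = d_i*a_i - m_i, d_{i+1} = (234 - m_{i+1}^2)/d_i, a_{i+1} = floor((a_0 + m_{i+1})/d_{i+1}):
  m_1 = 1*15 - 0 = 15, d_1 = (234 - 15^2)/1 = 9/1 = 9, a_1 = floor((15 + 15)/9) = 3.
  m_2 = 9*3 - 15 = 12, d_2 = (234 - 12^2)/9 = 90/9 = 10, a_2 = floor((15 + 12)/10) = 2.
  m_3 = 10*2 - 12 = 8, d_3 = (234 - 8^2)/10 = 170/10 = 17, a_3 = floor((15 + 8)/17) = 1.
  m_4 = 17*1 - 8 = 9, d_4 = (234 - 9^2)/17 = 153/17 = 9, a_4 = floor((15 + 9)/9) = 2.
  m_5 = 9*2 - 9 = 9, d_5 = (234 - 9^2)/9 = 153/9 = 17, a_5 = floor((15 + 9)/17) = 1.
  m_6 = 17*1 - 9 = 8, d_6 = (234 - 8^2)/17 = 170/17 = 10, a_6 = floor((15 + 8)/10) = 2.
  m_7 = 10*2 - 8 = 12, d_7 = (234 - 12^2)/10 = 90/10 = 9, a_7 = floor((15 + 12)/9) = 3.
  m_8 = 9*3 - 12 = 15, d_8 = (234 - 15^2)/9 = 9/9 = 1, a_8 = floor((15 + 15)/1) = 30.
  m_9 = 1*30 - 15 = 15, d_9 = (234 - 15^2)/1 = 9/1 = 9: (m_9, d_9) = (m_1, d_1) = (15, 9), so from here the quotients repeat a_1, ..., a_8; the period length is 8.
So sqrt(234) = [15; (3, 2, 1, 2, 1, 2, 3, 30)] with period length k = 8.
k is even, so the fundamental solution of x^2 - 234y^2 = 1 is (p_{k-1}, q_{k-1}) = (p_7, q_7); compute convergents through index 7.
Convergents (p_i = a_i*p_{i-1} + p_{i-2}, q_i = a_i*q_{i-1} + q_{i-2} with p_{-2}=0, p_{-1}=1, q_{-2}=1, q_{-1}=0):
  i=0: a_0=15, p_0 = 15*1 + 0 = 15, q_0 = 15*0 + 1 = 1.
  i=1: a_1=3, p_1 = 3*15 + 1 = 46, q_1 = 3*1 + 0 = 3.
  i=2: a_2=2, p_2 = 2*46 + 15 = 107, q_2 = 2*3 + 1 = 7.
  i=3: a_3=1, p_3 = 1*107 + 46 = 153, q_3 = 1*7 + 3 = 10.
  i=4: a_4=2, p_4 = 2*153 + 107 = 413, q_4 = 2*10 + 7 = 27.
  i=5: a_5=1, p_5 = 1*413 + 153 = 566, q_5 = 1*27 + 10 = 37.
  i=6: a_6=2, p_6 = 2*566 + 413 = 1545, q_6 = 2*37 + 27 = 101.
  i=7: a_7=3, p_7 = 3*1545 + 566 = 5201, q_7 = 3*101 + 37 = 340.
Check: 5201^2 - 234*340^2 = 27050401 - 27050400 = 1, so (x, y) = (5201, 340) solves the equation, and by the theorem it is the least positive solution.

(x, y) = (5201, 340)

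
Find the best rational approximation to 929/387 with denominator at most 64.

Expand x = 929/387 as a continued fraction with the Euclidean algorithm:
  929 = 2*387 + 155, so a_0 = 2.
  387 = 2*155 + 77, so a_1 = 2.
  155 = 2*77 + 1, so a_2 = 2.
  77 = 77*1 + 0, so a_3 = 77.
so x = [2; 2, 2, 77].
Convergents (p_i = a_i*p_{i-1} + p_{i-2}, q_i = a_i*q_{i-1} + q_{i-2} with p_{-2}=0, p_{-1}=1, q_{-2}=1, q_{-1}=0), until the denominator exceeds 64:
  i=0: a_0=2, p_0 = 2*1 + 0 = 2, q_0 = 2*0 + 1 = 1.
  i=1: a_1=2, p_1 = 2*2 + 1 = 5, q_1 = 2*1 + 0 = 2.
  i=2: a_2=2, p_2 = 2*5 + 2 = 12, q_2 = 2*2 + 1 = 5.
  i=3: a_3=77, p_3 = 77*12 + 5 = 929, q_3 = 77*5 + 2 = 387.
q_3 = 387 > 64, so the last convergent with denominator <= 64 is p_2/q_2 = 12/5.
The closest fraction with denominator <= 64 is either p_2/q_2 or the intermediate fraction (k*p_2 + p_1)/(k*q_2 + q_1) with the largest k >= 1 whose denominator stays <= 64; these approach x as k grows, and every other convergent or intermediate fraction in range is farther away.
Largest k: floor((64 - q_1)/q_2) = floor((64 - 2)/5) = 12.
That gives (12*12 + 5)/(12*5 + 2) = 149/62.
Compare the errors: |x - 12/5| = |929*5 - 12*387|/(387*5) = 1/1935, and |x - 149/62| = |929*62 - 149*387|/(387*62) = 65/23994.
Cross-multiplying, 1*23994 = 23994 < 125775 = 65*1935, so 1/1935 is smaller: the convergent 12/5 is closer to x than 149/62.

12/5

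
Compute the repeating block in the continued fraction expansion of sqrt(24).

[4; (1, 8)]

Write x_i = (sqrt(24) + m_i)/d_i with (m_0, d_0) = (0, 1). a_0 = floor(sqrt(24)) = 4, since 4^2 = 16 <= 24 < 25 = 5^2.
Iterate m_{i+1} = d_i*a_i - m_i, d_{i+1} = (24 - m_{i+1}^2)/d_i, a_{i+1} = floor((a_0 + m_{i+1})/d_{i+1}):
  m_1 = 1*4 - 0 = 4, d_1 = (24 - 4^2)/1 = 8/1 = 8, a_1 = floor((4 + 4)/8) = 1.
  m_2 = 8*1 - 4 = 4, d_2 = (24 - 4^2)/8 = 8/8 = 1, a_2 = floor((4 + 4)/1) = 8.
  m_3 = 1*8 - 4 = 4, d_3 = (24 - 4^2)/1 = 8/1 = 8: (m_3, d_3) = (m_1, d_1) = (4, 8), so from here the quotients repeat a_1, a_2; the period length is 2.
Hence the expansion of sqrt(24) is a_0 = 4 followed by the repeating block 1, 8 (period 2).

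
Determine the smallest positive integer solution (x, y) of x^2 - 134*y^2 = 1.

(x, y) = (145925, 12606)

First expand sqrt(134) as a continued fraction. With x_i = (sqrt(134) + m_i)/d_i and (m_0, d_0) = (0, 1): a_0 = floor(sqrt(134)) = 11, since 11^2 = 121 <= 134 < 144 = 12^2.
Iterate m_{i+1} = d_i*a_i - m_i, d_{i+1} = (134 - m_{i+1}^2)/d_i, a_{i+1} = floor((a_0 + m_{i+1})/d_{i+1}):
  m_1 = 1*11 - 0 = 11, d_1 = (134 - 11^2)/1 = 13/1 = 13, a_1 = floor((11 + 11)/13) = 1.
  m_2 = 13*1 - 11 = 2, d_2 = (134 - 2^2)/13 = 130/13 = 10, a_2 = floor((11 + 2)/10) = 1.
  m_3 = 10*1 - 2 = 8, d_3 = (134 - 8^2)/10 = 70/10 = 7, a_3 = floor((11 + 8)/7) = 2.
  m_4 = 7*2 - 8 = 6, d_4 = (134 - 6^2)/7 = 98/7 = 14, a_4 = floor((11 + 6)/14) = 1.
  m_5 = 14*1 - 6 = 8, d_5 = (134 - 8^2)/14 = 70/14 = 5, a_5 = floor((11 + 8)/5) = 3.
  m_6 = 5*3 - 8 = 7, d_6 = (134 - 7^2)/5 = 85/5 = 17, a_6 = floor((11 + 7)/17) = 1.
  m_7 = 17*1 - 7 = 10, d_7 = (134 - 10^2)/17 = 34/17 = 2, a_7 = floor((11 + 10)/2) = 10.
  m_8 = 2*10 - 10 = 10, d_8 = (134 - 10^2)/2 = 34/2 = 17, a_8 = floor((11 + 10)/17) = 1.
  m_9 = 17*1 - 10 = 7, d_9 = (134 - 7^2)/17 = 85/17 = 5, a_9 = floor((11 + 7)/5) = 3.
  m_10 = 5*3 - 7 = 8, d_10 = (134 - 8^2)/5 = 70/5 = 14, a_10 = floor((11 + 8)/14) = 1.
  m_11 = 14*1 - 8 = 6, d_11 = (134 - 6^2)/14 = 98/14 = 7, a_11 = floor((11 + 6)/7) = 2.
  m_12 = 7*2 - 6 = 8, d_12 = (134 - 8^2)/7 = 70/7 = 10, a_12 = floor((11 + 8)/10) = 1.
  m_13 = 10*1 - 8 = 2, d_13 = (134 - 2^2)/10 = 130/10 = 13, a_13 = floor((11 + 2)/13) = 1.
  m_14 = 13*1 - 2 = 11, d_14 = (134 - 11^2)/13 = 13/13 = 1, a_14 = floor((11 + 11)/1) = 22.
  m_15 = 1*22 - 11 = 11, d_15 = (134 - 11^2)/1 = 13/1 = 13: (m_15, d_15) = (m_1, d_1) = (11, 13), so from here the quotients repeat a_1, ..., a_14; the period length is 14.
So sqrt(134) = [11; (1, 1, 2, 1, 3, 1, 10, 1, 3, 1, 2, 1, 1, 22)] with period length k = 14.
k is even, so the fundamental solution of x^2 - 134y^2 = 1 is (p_{k-1}, q_{k-1}) = (p_13, q_13); compute convergents through index 13.
Convergents (p_i = a_i*p_{i-1} + p_{i-2}, q_i = a_i*q_{i-1} + q_{i-2} with p_{-2}=0, p_{-1}=1, q_{-2}=1, q_{-1}=0):
  i=0: a_0=11, p_0 = 11*1 + 0 = 11, q_0 = 11*0 + 1 = 1.
  i=1: a_1=1, p_1 = 1*11 + 1 = 12, q_1 = 1*1 + 0 = 1.
  i=2: a_2=1, p_2 = 1*12 + 11 = 23, q_2 = 1*1 + 1 = 2.
  i=3: a_3=2, p_3 = 2*23 + 12 = 58, q_3 = 2*2 + 1 = 5.
  i=4: a_4=1, p_4 = 1*58 + 23 = 81, q_4 = 1*5 + 2 = 7.
  i=5: a_5=3, p_5 = 3*81 + 58 = 301, q_5 = 3*7 + 5 = 26.
  i=6: a_6=1, p_6 = 1*301 + 81 = 382, q_6 = 1*26 + 7 = 33.
  i=7: a_7=10, p_7 = 10*382 + 301 = 4121, q_7 = 10*33 + 26 = 356.
  i=8: a_8=1, p_8 = 1*4121 + 382 = 4503, q_8 = 1*356 + 33 = 389.
  i=9: a_9=3, p_9 = 3*4503 + 4121 = 17630, q_9 = 3*389 + 356 = 1523.
  i=10: a_10=1, p_10 = 1*17630 + 4503 = 22133, q_10 = 1*1523 + 389 = 1912.
  i=11: a_11=2, p_11 = 2*22133 + 17630 = 61896, q_11 = 2*1912 + 1523 = 5347.
  i=12: a_12=1, p_12 = 1*61896 + 22133 = 84029, q_12 = 1*5347 + 1912 = 7259.
  i=13: a_13=1, p_13 = 1*84029 + 61896 = 145925, q_13 = 1*7259 + 5347 = 12606.
Check: 145925^2 - 134*12606^2 = 21294105625 - 21294105624 = 1, so (x, y) = (145925, 12606) solves the equation, and by the theorem it is the least positive solution.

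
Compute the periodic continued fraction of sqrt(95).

[9; (1, 2, 1, 18)]

Write x_i = (sqrt(95) + m_i)/d_i with (m_0, d_0) = (0, 1). a_0 = floor(sqrt(95)) = 9, since 9^2 = 81 <= 95 < 100 = 10^2.
Iterate m_{i+1} = d_i*a_i - m_i, d_{i+1} = (95 - m_{i+1}^2)/d_i, a_{i+1} = floor((a_0 + m_{i+1})/d_{i+1}):
  m_1 = 1*9 - 0 = 9, d_1 = (95 - 9^2)/1 = 14/1 = 14, a_1 = floor((9 + 9)/14) = 1.
  m_2 = 14*1 - 9 = 5, d_2 = (95 - 5^2)/14 = 70/14 = 5, a_2 = floor((9 + 5)/5) = 2.
  m_3 = 5*2 - 5 = 5, d_3 = (95 - 5^2)/5 = 70/5 = 14, a_3 = floor((9 + 5)/14) = 1.
  m_4 = 14*1 - 5 = 9, d_4 = (95 - 9^2)/14 = 14/14 = 1, a_4 = floor((9 + 9)/1) = 18.
  m_5 = 1*18 - 9 = 9, d_5 = (95 - 9^2)/1 = 14/1 = 14: (m_5, d_5) = (m_1, d_1) = (9, 14), so from here the quotients repeat a_1, ..., a_4; the period length is 4.
Hence the expansion of sqrt(95) is a_0 = 9 followed by the repeating block 1, 2, 1, 18 (period 4).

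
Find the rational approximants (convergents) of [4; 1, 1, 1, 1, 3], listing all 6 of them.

Using the convergent recurrence p_i = a_i*p_{i-1} + p_{i-2}, q_i = a_i*q_{i-1} + q_{i-2} with p_{-2}=0, p_{-1}=1, q_{-2}=1, q_{-1}=0:
  i=0: a_0=4, p_0 = 4*1 + 0 = 4, q_0 = 4*0 + 1 = 1.
  i=1: a_1=1, p_1 = 1*4 + 1 = 5, q_1 = 1*1 + 0 = 1.
  i=2: a_2=1, p_2 = 1*5 + 4 = 9, q_2 = 1*1 + 1 = 2.
  i=3: a_3=1, p_3 = 1*9 + 5 = 14, q_3 = 1*2 + 1 = 3.
  i=4: a_4=1, p_4 = 1*14 + 9 = 23, q_4 = 1*3 + 2 = 5.
  i=5: a_5=3, p_5 = 3*23 + 14 = 83, q_5 = 3*5 + 3 = 18.

4/1, 5/1, 9/2, 14/3, 23/5, 83/18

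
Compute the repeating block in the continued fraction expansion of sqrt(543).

Write x_i = (sqrt(543) + m_i)/d_i with (m_0, d_0) = (0, 1). a_0 = floor(sqrt(543)) = 23, since 23^2 = 529 <= 543 < 576 = 24^2.
Iterate m_{i+1} = d_i*a_i - m_i, d_{i+1} = (543 - m_{i+1}^2)/d_i, a_{i+1} = floor((a_0 + m_{i+1})/d_{i+1}):
  m_1 = 1*23 - 0 = 23, d_1 = (543 - 23^2)/1 = 14/1 = 14, a_1 = floor((23 + 23)/14) = 3.
  m_2 = 14*3 - 23 = 19, d_2 = (543 - 19^2)/14 = 182/14 = 13, a_2 = floor((23 + 19)/13) = 3.
  m_3 = 13*3 - 19 = 20, d_3 = (543 - 20^2)/13 = 143/13 = 11, a_3 = floor((23 + 20)/11) = 3.
  m_4 = 11*3 - 20 = 13, d_4 = (543 - 13^2)/11 = 374/11 = 34, a_4 = floor((23 + 13)/34) = 1.
  m_5 = 34*1 - 13 = 21, d_5 = (543 - 21^2)/34 = 102/34 = 3, a_5 = floor((23 + 21)/3) = 14.
  m_6 = 3*14 - 21 = 21, d_6 = (543 - 21^2)/3 = 102/3 = 34, a_6 = floor((23 + 21)/34) = 1.
  m_7 = 34*1 - 21 = 13, d_7 = (543 - 13^2)/34 = 374/34 = 11, a_7 = floor((23 + 13)/11) = 3.
  m_8 = 11*3 - 13 = 20, d_8 = (543 - 20^2)/11 = 143/11 = 13, a_8 = floor((23 + 20)/13) = 3.
  m_9 = 13*3 - 20 = 19, d_9 = (543 - 19^2)/13 = 182/13 = 14, a_9 = floor((23 + 19)/14) = 3.
  m_10 = 14*3 - 19 = 23, d_10 = (543 - 23^2)/14 = 14/14 = 1, a_10 = floor((23 + 23)/1) = 46.
  m_11 = 1*46 - 23 = 23, d_11 = (543 - 23^2)/1 = 14/1 = 14: (m_11, d_11) = (m_1, d_1) = (23, 14), so from here the quotients repeat a_1, ..., a_10; the period length is 10.
Hence the expansion of sqrt(543) is a_0 = 23 followed by the repeating block 3, 3, 3, 1, 14, 1, 3, 3, 3, 46 (period 10).

[23; (3, 3, 3, 1, 14, 1, 3, 3, 3, 46)]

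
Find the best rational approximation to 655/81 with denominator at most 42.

Expand x = 655/81 as a continued fraction with the Euclidean algorithm:
  655 = 8*81 + 7, so a_0 = 8.
  81 = 11*7 + 4, so a_1 = 11.
  7 = 1*4 + 3, so a_2 = 1.
  4 = 1*3 + 1, so a_3 = 1.
  3 = 3*1 + 0, so a_4 = 3.
so x = [8; 11, 1, 1, 3].
Convergents (p_i = a_i*p_{i-1} + p_{i-2}, q_i = a_i*q_{i-1} + q_{i-2} with p_{-2}=0, p_{-1}=1, q_{-2}=1, q_{-1}=0), until the denominator exceeds 42:
  i=0: a_0=8, p_0 = 8*1 + 0 = 8, q_0 = 8*0 + 1 = 1.
  i=1: a_1=11, p_1 = 11*8 + 1 = 89, q_1 = 11*1 + 0 = 11.
  i=2: a_2=1, p_2 = 1*89 + 8 = 97, q_2 = 1*11 + 1 = 12.
  i=3: a_3=1, p_3 = 1*97 + 89 = 186, q_3 = 1*12 + 11 = 23.
  i=4: a_4=3, p_4 = 3*186 + 97 = 655, q_4 = 3*23 + 12 = 81.
q_4 = 81 > 42, so the last convergent with denominator <= 42 is p_3/q_3 = 186/23.
The closest fraction with denominator <= 42 is either p_3/q_3 or the intermediate fraction (k*p_3 + p_2)/(k*q_3 + q_2) with the largest k >= 1 whose denominator stays <= 42; these approach x as k grows, and every other convergent or intermediate fraction in range is farther away.
Largest k: floor((42 - q_2)/q_3) = floor((42 - 12)/23) = 1.
That gives (1*186 + 97)/(1*23 + 12) = 283/35.
Compare the errors: |x - 186/23| = |655*23 - 186*81|/(81*23) = 1/1863, and |x - 283/35| = |655*35 - 283*81|/(81*35) = 2/2835.
Cross-multiplying, 1*2835 = 2835 < 3726 = 2*1863, so 1/1863 is smaller: the convergent 186/23 is closer to x than 283/35.

186/23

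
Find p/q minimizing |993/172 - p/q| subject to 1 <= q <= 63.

Expand x = 993/172 as a continued fraction with the Euclidean algorithm:
  993 = 5*172 + 133, so a_0 = 5.
  172 = 1*133 + 39, so a_1 = 1.
  133 = 3*39 + 16, so a_2 = 3.
  39 = 2*16 + 7, so a_3 = 2.
  16 = 2*7 + 2, so a_4 = 2.
  7 = 3*2 + 1, so a_5 = 3.
  2 = 2*1 + 0, so a_6 = 2.
so x = [5; 1, 3, 2, 2, 3, 2].
Convergents (p_i = a_i*p_{i-1} + p_{i-2}, q_i = a_i*q_{i-1} + q_{i-2} with p_{-2}=0, p_{-1}=1, q_{-2}=1, q_{-1}=0), until the denominator exceeds 63:
  i=0: a_0=5, p_0 = 5*1 + 0 = 5, q_0 = 5*0 + 1 = 1.
  i=1: a_1=1, p_1 = 1*5 + 1 = 6, q_1 = 1*1 + 0 = 1.
  i=2: a_2=3, p_2 = 3*6 + 5 = 23, q_2 = 3*1 + 1 = 4.
  i=3: a_3=2, p_3 = 2*23 + 6 = 52, q_3 = 2*4 + 1 = 9.
  i=4: a_4=2, p_4 = 2*52 + 23 = 127, q_4 = 2*9 + 4 = 22.
  i=5: a_5=3, p_5 = 3*127 + 52 = 433, q_5 = 3*22 + 9 = 75.
q_5 = 75 > 63, so the last convergent with denominator <= 63 is p_4/q_4 = 127/22.
The closest fraction with denominator <= 63 is either p_4/q_4 or the intermediate fraction (k*p_4 + p_3)/(k*q_4 + q_3) with the largest k >= 1 whose denominator stays <= 63; these approach x as k grows, and every other convergent or intermediate fraction in range is farther away.
Largest k: floor((63 - q_3)/q_4) = floor((63 - 9)/22) = 2.
That gives (2*127 + 52)/(2*22 + 9) = 306/53.
Compare the errors: |x - 127/22| = |993*22 - 127*172|/(172*22) = 2/3784, and |x - 306/53| = |993*53 - 306*172|/(172*53) = 3/9116.
Cross-multiplying, 3*3784 = 11352 < 18232 = 2*9116, so 3/9116 is smaller: the intermediate fraction 306/53 is closer to x than 127/22.

306/53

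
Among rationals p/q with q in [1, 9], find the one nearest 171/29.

53/9

Expand x = 171/29 as a continued fraction with the Euclidean algorithm:
  171 = 5*29 + 26, so a_0 = 5.
  29 = 1*26 + 3, so a_1 = 1.
  26 = 8*3 + 2, so a_2 = 8.
  3 = 1*2 + 1, so a_3 = 1.
  2 = 2*1 + 0, so a_4 = 2.
so x = [5; 1, 8, 1, 2].
Convergents (p_i = a_i*p_{i-1} + p_{i-2}, q_i = a_i*q_{i-1} + q_{i-2} with p_{-2}=0, p_{-1}=1, q_{-2}=1, q_{-1}=0), until the denominator exceeds 9:
  i=0: a_0=5, p_0 = 5*1 + 0 = 5, q_0 = 5*0 + 1 = 1.
  i=1: a_1=1, p_1 = 1*5 + 1 = 6, q_1 = 1*1 + 0 = 1.
  i=2: a_2=8, p_2 = 8*6 + 5 = 53, q_2 = 8*1 + 1 = 9.
  i=3: a_3=1, p_3 = 1*53 + 6 = 59, q_3 = 1*9 + 1 = 10.
q_3 = 10 > 9, so the last convergent with denominator <= 9 is p_2/q_2 = 53/9.
The closest fraction with denominator <= 9 is either p_2/q_2 or the intermediate fraction (k*p_2 + p_1)/(k*q_2 + q_1) with the largest k >= 1 whose denominator stays <= 9; these approach x as k grows, and every other convergent or intermediate fraction in range is farther away.
Largest k: floor((9 - q_1)/q_2) = floor((9 - 1)/9) = 0.
Since k = 0, no intermediate fraction beyond p_2/q_2 has denominator <= 9, so the convergent 53/9 is the closest (its error is |171*9 - 53*29|/(29*9) = 2/261).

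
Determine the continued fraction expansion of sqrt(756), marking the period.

Write x_i = (sqrt(756) + m_i)/d_i with (m_0, d_0) = (0, 1). a_0 = floor(sqrt(756)) = 27, since 27^2 = 729 <= 756 < 784 = 28^2.
Iterate m_{i+1} = d_i*a_i - m_i, d_{i+1} = (756 - m_{i+1}^2)/d_i, a_{i+1} = floor((a_0 + m_{i+1})/d_{i+1}):
  m_1 = 1*27 - 0 = 27, d_1 = (756 - 27^2)/1 = 27/1 = 27, a_1 = floor((27 + 27)/27) = 2.
  m_2 = 27*2 - 27 = 27, d_2 = (756 - 27^2)/27 = 27/27 = 1, a_2 = floor((27 + 27)/1) = 54.
  m_3 = 1*54 - 27 = 27, d_3 = (756 - 27^2)/1 = 27/1 = 27: (m_3, d_3) = (m_1, d_1) = (27, 27), so from here the quotients repeat a_1, a_2; the period length is 2.
Hence the expansion of sqrt(756) is a_0 = 27 followed by the repeating block 2, 54 (period 2).

[27; (2, 54)]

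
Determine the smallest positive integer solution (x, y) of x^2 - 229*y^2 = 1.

First expand sqrt(229) as a continued fraction. With x_i = (sqrt(229) + m_i)/d_i and (m_0, d_0) = (0, 1): a_0 = floor(sqrt(229)) = 15, since 15^2 = 225 <= 229 < 256 = 16^2.
Iterate m_{i+1} = d_i*a_i - m_i, d_{i+1} = (229 - m_{i+1}^2)/d_i, a_{i+1} = floor((a_0 + m_{i+1})/d_{i+1}):
  m_1 = 1*15 - 0 = 15, d_1 = (229 - 15^2)/1 = 4/1 = 4, a_1 = floor((15 + 15)/4) = 7.
  m_2 = 4*7 - 15 = 13, d_2 = (229 - 13^2)/4 = 60/4 = 15, a_2 = floor((15 + 13)/15) = 1.
  m_3 = 15*1 - 13 = 2, d_3 = (229 - 2^2)/15 = 225/15 = 15, a_3 = floor((15 + 2)/15) = 1.
  m_4 = 15*1 - 2 = 13, d_4 = (229 - 13^2)/15 = 60/15 = 4, a_4 = floor((15 + 13)/4) = 7.
  m_5 = 4*7 - 13 = 15, d_5 = (229 - 15^2)/4 = 4/4 = 1, a_5 = floor((15 + 15)/1) = 30.
  m_6 = 1*30 - 15 = 15, d_6 = (229 - 15^2)/1 = 4/1 = 4: (m_6, d_6) = (m_1, d_1) = (15, 4), so from here the quotients repeat a_1, ..., a_5; the period length is 5.
So sqrt(229) = [15; (7, 1, 1, 7, 30)] with period length k = 5.
k is odd, so (p_{k-1}, q_{k-1}) only solves x^2 - 229y^2 = -1 and the fundamental solution of x^2 - 229y^2 = 1 is (p_{2k-1}, q_{2k-1}) = (p_9, q_9); compute convergents through index 9, running through the period twice.
Convergents (p_i = a_i*p_{i-1} + p_{i-2}, q_i = a_i*q_{i-1} + q_{i-2} with p_{-2}=0, p_{-1}=1, q_{-2}=1, q_{-1}=0):
  i=0: a_0=15, p_0 = 15*1 + 0 = 15, q_0 = 15*0 + 1 = 1.
  i=1: a_1=7, p_1 = 7*15 + 1 = 106, q_1 = 7*1 + 0 = 7.
  i=2: a_2=1, p_2 = 1*106 + 15 = 121, q_2 = 1*7 + 1 = 8.
  i=3: a_3=1, p_3 = 1*121 + 106 = 227, q_3 = 1*8 + 7 = 15.
  i=4: a_4=7, p_4 = 7*227 + 121 = 1710, q_4 = 7*15 + 8 = 113.
  i=5: a_5=30, p_5 = 30*1710 + 227 = 51527, q_5 = 30*113 + 15 = 3405.
  i=6: a_6=7, p_6 = 7*51527 + 1710 = 362399, q_6 = 7*3405 + 113 = 23948.
  i=7: a_7=1, p_7 = 1*362399 + 51527 = 413926, q_7 = 1*23948 + 3405 = 27353.
  i=8: a_8=1, p_8 = 1*413926 + 362399 = 776325, q_8 = 1*27353 + 23948 = 51301.
  i=9: a_9=7, p_9 = 7*776325 + 413926 = 5848201, q_9 = 7*51301 + 27353 = 386460.
Indeed p_4^2 - 229*q_4^2 = 2924100 - 2924101 = -1, not +1.
Check: 5848201^2 - 229*386460^2 = 34201454936401 - 34201454936400 = 1, so (x, y) = (5848201, 386460) solves the equation, and by the theorem it is the least positive solution.

(x, y) = (5848201, 386460)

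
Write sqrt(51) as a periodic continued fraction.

[7; (7, 14)]

Write x_i = (sqrt(51) + m_i)/d_i with (m_0, d_0) = (0, 1). a_0 = floor(sqrt(51)) = 7, since 7^2 = 49 <= 51 < 64 = 8^2.
Iterate m_{i+1} = d_i*a_i - m_i, d_{i+1} = (51 - m_{i+1}^2)/d_i, a_{i+1} = floor((a_0 + m_{i+1})/d_{i+1}):
  m_1 = 1*7 - 0 = 7, d_1 = (51 - 7^2)/1 = 2/1 = 2, a_1 = floor((7 + 7)/2) = 7.
  m_2 = 2*7 - 7 = 7, d_2 = (51 - 7^2)/2 = 2/2 = 1, a_2 = floor((7 + 7)/1) = 14.
  m_3 = 1*14 - 7 = 7, d_3 = (51 - 7^2)/1 = 2/1 = 2: (m_3, d_3) = (m_1, d_1) = (7, 2), so from here the quotients repeat a_1, a_2; the period length is 2.
Hence the expansion of sqrt(51) is a_0 = 7 followed by the repeating block 7, 14 (period 2).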